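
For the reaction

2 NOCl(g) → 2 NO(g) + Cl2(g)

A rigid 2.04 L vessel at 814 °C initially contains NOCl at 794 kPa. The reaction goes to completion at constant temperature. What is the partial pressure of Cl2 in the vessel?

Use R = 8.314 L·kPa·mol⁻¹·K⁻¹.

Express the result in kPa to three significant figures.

n(NOCl)₀ = PV/RT = (794 × 2.04) / (8.314 × 1087.15) = 0.1792 mol
n(Cl2) = (1/2) × 0.1792 = 0.08960 mol
P(Cl2) = nRT/V = 0.08960 × 8.314 × 1087.15 / 2.04 = 397.0 kPa

397 kPa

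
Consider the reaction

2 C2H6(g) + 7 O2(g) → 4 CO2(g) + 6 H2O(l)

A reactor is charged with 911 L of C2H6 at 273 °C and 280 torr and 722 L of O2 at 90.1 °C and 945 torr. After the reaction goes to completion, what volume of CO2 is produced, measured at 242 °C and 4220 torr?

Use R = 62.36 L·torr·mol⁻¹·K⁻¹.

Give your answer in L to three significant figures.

n(C2H6) = PV/RT = (280 × 911) / (62.36 × 546.15) = 7.490 mol
n(O2) = PV/RT = (945 × 722) / (62.36 × 363.25) = 30.12 mol
For 7.490 mol C2H6, stoichiometry requires (7/2) × 7.490 = 26.21 mol O2; 30.12 mol is available, so C2H6 is limiting.
n(CO2) = (4/2) × 7.490 = 14.98 mol
V(CO2) = nRT/P = 14.98 × 62.36 × 515.15 / 4220 = 114.0 L

114 L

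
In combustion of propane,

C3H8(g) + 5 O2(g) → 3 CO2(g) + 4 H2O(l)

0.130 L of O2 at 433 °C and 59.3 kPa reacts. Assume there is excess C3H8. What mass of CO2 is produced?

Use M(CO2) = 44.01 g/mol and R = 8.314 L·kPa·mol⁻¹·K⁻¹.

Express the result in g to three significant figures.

n(O2) = PV/RT = (59.3 × 0.130) / (8.314 × 706.15) = 0.001313 mol
n(CO2) = (3/5) × 0.001313 = 0.0007878 mol
m(CO2) = 0.0007878 × 44.01 = 0.03467 g

0.0347 g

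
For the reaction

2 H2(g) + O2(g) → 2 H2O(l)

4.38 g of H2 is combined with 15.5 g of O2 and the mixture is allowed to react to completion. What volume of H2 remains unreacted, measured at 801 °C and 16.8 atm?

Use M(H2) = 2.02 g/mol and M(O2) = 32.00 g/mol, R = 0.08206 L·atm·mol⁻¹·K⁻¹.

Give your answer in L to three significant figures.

6.29 L

n(H2) = 4.38 / 2.02 = 2.168 mol
n(O2) = 15.5 / 32.00 = 0.4844 mol
For 2.168 mol H2, stoichiometry requires (1/2) × 2.168 = 1.084 mol O2; 0.4844 mol is available, so O2 is limiting.
n(H2) consumed = (2/1) × 0.4844 = 0.9688 mol; remaining = 2.168 − 0.9688 = 1.199 mol
V(H2) = nRT/P = 1.199 × 0.08206 × 1074.15 / 16.8 = 6.291 L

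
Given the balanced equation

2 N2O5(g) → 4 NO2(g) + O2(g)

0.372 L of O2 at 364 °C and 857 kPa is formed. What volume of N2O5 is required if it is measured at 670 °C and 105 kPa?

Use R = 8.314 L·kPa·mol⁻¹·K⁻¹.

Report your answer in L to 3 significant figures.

n(O2) = PV/RT = (857 × 0.372) / (8.314 × 637.15) = 0.06018 mol
n(N2O5) = (2/1) × 0.06018 = 0.1204 mol
V = nRT/P = 0.1204 × 8.314 × 943.15 / 105 = 8.991 L

8.99 L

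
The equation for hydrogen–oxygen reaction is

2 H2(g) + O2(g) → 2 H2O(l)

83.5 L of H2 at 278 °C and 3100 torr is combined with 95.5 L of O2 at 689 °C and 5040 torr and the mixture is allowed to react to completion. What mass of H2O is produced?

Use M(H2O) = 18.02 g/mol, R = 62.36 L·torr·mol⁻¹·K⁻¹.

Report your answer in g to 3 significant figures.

n(H2) = PV/RT = (3100 × 83.5) / (62.36 × 551.15) = 7.531 mol
n(O2) = PV/RT = (5040 × 95.5) / (62.36 × 962.15) = 8.022 mol
For 7.531 mol H2, stoichiometry requires (1/2) × 7.531 = 3.765 mol O2; 8.022 mol is available, so H2 is limiting.
n(H2O) = (2/2) × 7.531 = 7.531 mol
m(H2O) = 7.531 × 18.02 = 135.7 g

136 g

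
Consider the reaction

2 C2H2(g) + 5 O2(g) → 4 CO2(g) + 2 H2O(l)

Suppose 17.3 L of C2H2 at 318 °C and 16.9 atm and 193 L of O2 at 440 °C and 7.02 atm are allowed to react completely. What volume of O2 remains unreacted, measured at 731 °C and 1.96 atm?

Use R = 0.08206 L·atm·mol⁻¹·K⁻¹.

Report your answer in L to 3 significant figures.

340 L

n(C2H2) = PV/RT = (16.9 × 17.3) / (0.08206 × 591.15) = 6.027 mol
n(O2) = PV/RT = (7.02 × 193) / (0.08206 × 713.15) = 23.15 mol
For 6.027 mol C2H2, stoichiometry requires (5/2) × 6.027 = 15.07 mol O2; 23.15 mol is available, so C2H2 is limiting.
n(O2) consumed = (5/2) × 6.027 = 15.07 mol; remaining = 23.15 − 15.07 = 8.080 mol
V(O2) = nRT/P = 8.080 × 0.08206 × 1004.15 / 1.96 = 339.7 L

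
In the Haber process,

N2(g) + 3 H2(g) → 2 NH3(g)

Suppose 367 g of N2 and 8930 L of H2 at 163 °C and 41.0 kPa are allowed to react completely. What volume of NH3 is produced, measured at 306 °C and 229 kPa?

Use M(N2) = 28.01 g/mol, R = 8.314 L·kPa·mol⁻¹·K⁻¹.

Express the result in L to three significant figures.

551 L

n(N2) = 367 / 28.01 = 13.10 mol
n(H2) = PV/RT = (41.0 × 8930) / (8.314 × 436.15) = 101.0 mol
For 13.10 mol N2, stoichiometry requires (3/1) × 13.10 = 39.30 mol H2; 101.0 mol is available, so N2 is limiting.
n(NH3) = (2/1) × 13.10 = 26.20 mol
V(NH3) = nRT/P = 26.20 × 8.314 × 579.15 / 229 = 550.9 L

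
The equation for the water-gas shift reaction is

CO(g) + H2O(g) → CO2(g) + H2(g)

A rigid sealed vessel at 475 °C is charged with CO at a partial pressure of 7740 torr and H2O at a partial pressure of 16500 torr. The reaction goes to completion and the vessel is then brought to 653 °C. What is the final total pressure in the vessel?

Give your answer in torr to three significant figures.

With V and T fixed, P_i ∝ n_i, so the mole ratios apply directly to partial pressures at 475 °C.
P(H2O) required for 7740 torr of CO = (1/1) × 7740 = 7740 torr; available 16500 torr, so CO is limiting.
P(H2O) remaining = 16500 − (1/1) × 7740 = 8760 torr
P(gaseous products) = (1+1)/1 × 7740 = 15480 torr
P_total at 475 °C = 8760 + 15480 = 24240 torr
Scaling to 653 °C: P = 24240 × 926.15/748.15 = 30010 torr

30000 torr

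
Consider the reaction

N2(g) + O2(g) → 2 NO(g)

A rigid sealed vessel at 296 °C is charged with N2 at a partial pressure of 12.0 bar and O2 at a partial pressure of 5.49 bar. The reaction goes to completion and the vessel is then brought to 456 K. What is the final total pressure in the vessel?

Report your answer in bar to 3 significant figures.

14.0 bar

At constant V, partial pressures at 296 °C are proportional to moles, so apply stoichiometry directly to pressures.
P(O2) required for 12.0 bar of N2 = (1/1) × 12.0 = 12.00 bar; available 5.49 bar, so O2 is limiting.
P(N2) remaining = 12.0 − (1/1) × 5.49 = 6.510 bar
P(gaseous products) = (2)/1 × 5.49 = 10.98 bar
P_total at 296 °C = 6.510 + 10.98 = 17.49 bar
Scaling to 456 K: P = 17.49 × 456/569.15 = 14.01 bar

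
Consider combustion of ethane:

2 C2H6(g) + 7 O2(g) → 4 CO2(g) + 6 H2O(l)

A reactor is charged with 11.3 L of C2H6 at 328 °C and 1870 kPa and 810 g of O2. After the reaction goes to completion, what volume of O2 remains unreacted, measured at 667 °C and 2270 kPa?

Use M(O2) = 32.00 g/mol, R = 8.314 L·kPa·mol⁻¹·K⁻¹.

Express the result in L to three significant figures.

n(C2H6) = PV/RT = (1870 × 11.3) / (8.314 × 601.15) = 4.228 mol
n(O2) = 810 / 32.00 = 25.31 mol
For 4.228 mol C2H6, stoichiometry requires (7/2) × 4.228 = 14.80 mol O2; 25.31 mol is available, so C2H6 is limiting.
n(O2) consumed = (7/2) × 4.228 = 14.80 mol; remaining = 25.31 − 14.80 = 10.51 mol
V(O2) = nRT/P = 10.51 × 8.314 × 940.15 / 2270 = 36.19 L

36.2 L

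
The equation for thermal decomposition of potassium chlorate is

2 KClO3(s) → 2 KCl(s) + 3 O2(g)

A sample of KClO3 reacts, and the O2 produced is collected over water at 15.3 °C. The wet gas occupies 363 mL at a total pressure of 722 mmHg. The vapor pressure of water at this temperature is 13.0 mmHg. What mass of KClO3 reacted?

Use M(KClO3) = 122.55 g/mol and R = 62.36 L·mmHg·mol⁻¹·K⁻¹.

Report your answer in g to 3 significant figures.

1.17 g

P(O2) = 722 − 13.0 = 709.0 mmHg
n(O2) = PV/RT = (709.0 × 0.3630) / (62.36 × 288.45) = 0.01431 mol
n(KClO3) = (2/3) × 0.01431 = 0.009540 mol
m(KClO3) = 0.009540 × 122.55 = 1.169 g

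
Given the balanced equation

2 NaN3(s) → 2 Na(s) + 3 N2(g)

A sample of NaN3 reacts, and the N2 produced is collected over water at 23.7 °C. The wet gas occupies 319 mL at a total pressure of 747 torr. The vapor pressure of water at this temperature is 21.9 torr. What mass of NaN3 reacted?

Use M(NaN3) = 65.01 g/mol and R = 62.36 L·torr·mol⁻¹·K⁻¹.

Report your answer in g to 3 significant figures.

P(N2) = 747 − 21.9 = 725.1 torr
n(N2) = PV/RT = (725.1 × 0.3190) / (62.36 × 296.85) = 0.01250 mol
n(NaN3) = (2/3) × 0.01250 = 0.008333 mol
m(NaN3) = 0.008333 × 65.01 = 0.5417 g

0.542 g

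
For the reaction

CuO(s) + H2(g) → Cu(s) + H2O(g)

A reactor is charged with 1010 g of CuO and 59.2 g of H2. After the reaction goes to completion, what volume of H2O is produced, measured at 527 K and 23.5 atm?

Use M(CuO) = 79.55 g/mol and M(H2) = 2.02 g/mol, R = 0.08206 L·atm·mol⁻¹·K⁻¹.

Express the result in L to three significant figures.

n(CuO) = 1010 / 79.55 = 12.70 mol
n(H2) = 59.2 / 2.02 = 29.31 mol
For 12.70 mol CuO, stoichiometry requires (1/1) × 12.70 = 12.70 mol H2; 29.31 mol is available, so CuO is limiting.
n(H2O) = (1/1) × 12.70 = 12.70 mol
V(H2O) = nRT/P = 12.70 × 0.08206 × 527 / 23.5 = 23.37 L

23.4 L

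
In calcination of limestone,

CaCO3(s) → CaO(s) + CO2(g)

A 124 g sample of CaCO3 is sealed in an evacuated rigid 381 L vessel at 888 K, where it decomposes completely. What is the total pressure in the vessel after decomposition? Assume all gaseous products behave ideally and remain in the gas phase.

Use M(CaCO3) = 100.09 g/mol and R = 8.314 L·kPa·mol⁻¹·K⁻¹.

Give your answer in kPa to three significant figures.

n(CaCO3) = 124 / 100.09 = 1.239 mol
n(gas produced) = (1/1) × 1.239 = 1.239 mol
P = nRT/V = 1.239 × 8.314 × 888 / 381 = 24.01 kPa

24.0 kPa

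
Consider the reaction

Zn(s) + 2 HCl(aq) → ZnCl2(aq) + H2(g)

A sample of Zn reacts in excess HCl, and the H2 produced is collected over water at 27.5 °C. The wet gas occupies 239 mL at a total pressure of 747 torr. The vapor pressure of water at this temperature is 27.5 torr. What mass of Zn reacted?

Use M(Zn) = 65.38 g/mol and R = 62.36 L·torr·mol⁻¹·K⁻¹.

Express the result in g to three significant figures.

0.600 g

P(H2) = 747 − 27.5 = 719.5 torr
n(H2) = PV/RT = (719.5 × 0.2390) / (62.36 × 300.65) = 0.009172 mol
n(Zn) = (1/1) × 0.009172 = 0.009172 mol
m(Zn) = 0.009172 × 65.38 = 0.5997 g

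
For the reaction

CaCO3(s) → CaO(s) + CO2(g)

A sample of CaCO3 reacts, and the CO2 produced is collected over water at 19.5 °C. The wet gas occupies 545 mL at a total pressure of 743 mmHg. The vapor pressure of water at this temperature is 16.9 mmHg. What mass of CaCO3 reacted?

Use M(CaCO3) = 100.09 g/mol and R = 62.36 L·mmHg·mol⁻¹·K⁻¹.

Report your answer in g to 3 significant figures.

2.17 g

P(CO2) = 743 − 16.9 = 726.1 mmHg
n(CO2) = PV/RT = (726.1 × 0.5450) / (62.36 × 292.65) = 0.02168 mol
n(CaCO3) = (1/1) × 0.02168 = 0.02168 mol
m(CaCO3) = 0.02168 × 100.09 = 2.170 g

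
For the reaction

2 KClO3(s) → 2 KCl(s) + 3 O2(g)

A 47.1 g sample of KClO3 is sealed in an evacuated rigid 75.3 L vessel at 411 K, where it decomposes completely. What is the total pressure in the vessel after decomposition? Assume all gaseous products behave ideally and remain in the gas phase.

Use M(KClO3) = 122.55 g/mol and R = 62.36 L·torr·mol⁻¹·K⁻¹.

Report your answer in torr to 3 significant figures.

196 torr

n(KClO3) = 47.1 / 122.55 = 0.3843 mol
n(gas produced) = (3/2) × 0.3843 = 0.5764 mol
P = nRT/V = 0.5764 × 62.36 × 411 / 75.3 = 196.2 torr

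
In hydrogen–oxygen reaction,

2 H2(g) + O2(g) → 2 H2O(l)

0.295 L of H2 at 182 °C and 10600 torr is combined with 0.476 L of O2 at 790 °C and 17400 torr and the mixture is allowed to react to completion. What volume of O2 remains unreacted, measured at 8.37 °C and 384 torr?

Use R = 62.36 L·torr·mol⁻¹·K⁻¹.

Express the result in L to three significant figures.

3.19 L

n(H2) = PV/RT = (10600 × 0.295) / (62.36 × 455.15) = 0.1102 mol
n(O2) = PV/RT = (17400 × 0.476) / (62.36 × 1063.15) = 0.1249 mol
For 0.1102 mol H2, stoichiometry requires (1/2) × 0.1102 = 0.05510 mol O2; 0.1249 mol is available, so H2 is limiting.
n(O2) consumed = (1/2) × 0.1102 = 0.05510 mol; remaining = 0.1249 − 0.05510 = 0.06980 mol
V(O2) = nRT/P = 0.06980 × 62.36 × 281.52 / 384 = 3.191 L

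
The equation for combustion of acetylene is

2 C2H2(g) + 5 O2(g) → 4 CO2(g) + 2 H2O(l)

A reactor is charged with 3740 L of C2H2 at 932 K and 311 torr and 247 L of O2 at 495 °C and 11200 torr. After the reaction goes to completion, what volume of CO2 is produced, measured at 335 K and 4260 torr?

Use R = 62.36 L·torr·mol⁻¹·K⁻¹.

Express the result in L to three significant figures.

196 L

n(C2H2) = PV/RT = (311 × 3740) / (62.36 × 932) = 20.01 mol
n(O2) = PV/RT = (11200 × 247) / (62.36 × 768.15) = 57.75 mol
For 20.01 mol C2H2, stoichiometry requires (5/2) × 20.01 = 50.03 mol O2; 57.75 mol is available, so C2H2 is limiting.
n(CO2) = (4/2) × 20.01 = 40.02 mol
V(CO2) = nRT/P = 40.02 × 62.36 × 335 / 4260 = 196.3 L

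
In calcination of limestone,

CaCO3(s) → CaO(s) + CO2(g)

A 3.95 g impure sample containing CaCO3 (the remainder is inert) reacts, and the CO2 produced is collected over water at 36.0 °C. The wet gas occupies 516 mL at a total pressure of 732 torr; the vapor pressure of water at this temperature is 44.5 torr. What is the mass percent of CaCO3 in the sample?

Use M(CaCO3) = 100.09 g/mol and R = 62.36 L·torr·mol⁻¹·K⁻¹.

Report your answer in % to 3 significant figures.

P(CO2) = 732 − 44.5 = 687.5 torr
n(CO2) = PV/RT = (687.5 × 0.5160) / (62.36 × 309.15) = 0.01840 mol
n(CaCO3) = (1/1) × 0.01840 = 0.01840 mol
m(CaCO3) = 0.01840 × 100.09 = 1.842 g
%CaCO3 = 1.842 / 3.95 × 100 = 46.63%

46.6 %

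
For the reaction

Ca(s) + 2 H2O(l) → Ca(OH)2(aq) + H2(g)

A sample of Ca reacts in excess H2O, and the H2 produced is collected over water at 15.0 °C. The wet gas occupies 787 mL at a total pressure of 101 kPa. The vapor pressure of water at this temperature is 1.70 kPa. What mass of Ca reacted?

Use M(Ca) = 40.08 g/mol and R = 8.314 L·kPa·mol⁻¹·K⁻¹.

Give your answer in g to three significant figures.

P(H2) = 101 − 1.70 = 99.30 kPa
n(H2) = PV/RT = (99.30 × 0.7870) / (8.314 × 288.15) = 0.03262 mol
n(Ca) = (1/1) × 0.03262 = 0.03262 mol
m(Ca) = 0.03262 × 40.08 = 1.307 g

1.31 g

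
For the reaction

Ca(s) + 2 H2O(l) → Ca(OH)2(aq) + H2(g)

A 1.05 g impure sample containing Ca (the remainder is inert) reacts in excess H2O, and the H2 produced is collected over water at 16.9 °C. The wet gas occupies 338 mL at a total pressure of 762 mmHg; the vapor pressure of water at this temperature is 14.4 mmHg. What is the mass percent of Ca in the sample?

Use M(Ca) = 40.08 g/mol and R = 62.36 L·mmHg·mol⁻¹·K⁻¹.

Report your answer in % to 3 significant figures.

P(H2) = 762 − 14.4 = 747.6 mmHg
n(H2) = PV/RT = (747.6 × 0.3380) / (62.36 × 290.05) = 0.01397 mol
n(Ca) = (1/1) × 0.01397 = 0.01397 mol
m(Ca) = 0.01397 × 40.08 = 0.5599 g
%Ca = 0.5599 / 1.05 × 100 = 53.32%

53.3 %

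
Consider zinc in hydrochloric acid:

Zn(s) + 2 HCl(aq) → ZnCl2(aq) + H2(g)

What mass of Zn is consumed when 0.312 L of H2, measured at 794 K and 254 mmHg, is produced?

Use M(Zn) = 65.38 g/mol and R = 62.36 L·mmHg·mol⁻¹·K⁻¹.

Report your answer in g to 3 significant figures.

n(H2) = PV/RT = (254 × 0.312) / (62.36 × 794) = 0.001601 mol
n(Zn) = (1/1) × 0.001601 = 0.001601 mol
m(Zn) = 0.001601 × 65.38 = 0.1047 g

0.105 g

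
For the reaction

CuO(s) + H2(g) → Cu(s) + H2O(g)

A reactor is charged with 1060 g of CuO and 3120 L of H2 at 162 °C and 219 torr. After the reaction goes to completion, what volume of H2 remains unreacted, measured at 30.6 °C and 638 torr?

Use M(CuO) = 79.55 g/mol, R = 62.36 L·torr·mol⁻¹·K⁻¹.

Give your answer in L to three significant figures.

352 L

n(CuO) = 1060 / 79.55 = 13.32 mol
n(H2) = PV/RT = (219 × 3120) / (62.36 × 435.15) = 25.18 mol
For 13.32 mol CuO, stoichiometry requires (1/1) × 13.32 = 13.32 mol H2; 25.18 mol is available, so CuO is limiting.
n(H2) consumed = (1/1) × 13.32 = 13.32 mol; remaining = 25.18 − 13.32 = 11.86 mol
V(H2) = nRT/P = 11.86 × 62.36 × 303.75 / 638 = 352.1 L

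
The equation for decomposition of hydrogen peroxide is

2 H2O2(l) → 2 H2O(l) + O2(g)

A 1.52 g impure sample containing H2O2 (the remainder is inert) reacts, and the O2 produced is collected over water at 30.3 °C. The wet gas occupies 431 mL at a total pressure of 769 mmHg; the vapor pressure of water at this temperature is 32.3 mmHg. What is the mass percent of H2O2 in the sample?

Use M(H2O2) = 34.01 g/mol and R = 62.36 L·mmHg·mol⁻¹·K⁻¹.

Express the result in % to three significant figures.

75.1 %

P(O2) = 769 − 32.3 = 736.7 mmHg
n(O2) = PV/RT = (736.7 × 0.4310) / (62.36 × 303.45) = 0.01678 mol
n(H2O2) = (2/1) × 0.01678 = 0.03356 mol
m(H2O2) = 0.03356 × 34.01 = 1.141 g
%H2O2 = 1.141 / 1.52 × 100 = 75.07%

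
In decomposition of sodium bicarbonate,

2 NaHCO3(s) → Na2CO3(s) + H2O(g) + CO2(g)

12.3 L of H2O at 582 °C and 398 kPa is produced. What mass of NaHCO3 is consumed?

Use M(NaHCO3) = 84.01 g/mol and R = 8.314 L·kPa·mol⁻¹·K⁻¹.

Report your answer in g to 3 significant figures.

116 g

n(H2O) = PV/RT = (398 × 12.3) / (8.314 × 855.15) = 0.6886 mol
n(NaHCO3) = (2/1) × 0.6886 = 1.377 mol
m(NaHCO3) = 1.377 × 84.01 = 115.7 g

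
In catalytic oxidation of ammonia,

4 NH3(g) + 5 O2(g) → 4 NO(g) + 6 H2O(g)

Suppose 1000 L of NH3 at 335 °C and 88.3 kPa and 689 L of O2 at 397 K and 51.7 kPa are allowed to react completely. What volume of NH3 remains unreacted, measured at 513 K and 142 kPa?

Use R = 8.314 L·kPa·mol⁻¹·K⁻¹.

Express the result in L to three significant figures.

n(NH3) = PV/RT = (88.3 × 1000) / (8.314 × 608.15) = 17.46 mol
n(O2) = PV/RT = (51.7 × 689) / (8.314 × 397) = 10.79 mol
For 17.46 mol NH3, stoichiometry requires (5/4) × 17.46 = 21.83 mol O2; 10.79 mol is available, so O2 is limiting.
n(NH3) consumed = (4/5) × 10.79 = 8.632 mol; remaining = 17.46 − 8.632 = 8.828 mol
V(NH3) = nRT/P = 8.828 × 8.314 × 513 / 142 = 265.2 L

265 L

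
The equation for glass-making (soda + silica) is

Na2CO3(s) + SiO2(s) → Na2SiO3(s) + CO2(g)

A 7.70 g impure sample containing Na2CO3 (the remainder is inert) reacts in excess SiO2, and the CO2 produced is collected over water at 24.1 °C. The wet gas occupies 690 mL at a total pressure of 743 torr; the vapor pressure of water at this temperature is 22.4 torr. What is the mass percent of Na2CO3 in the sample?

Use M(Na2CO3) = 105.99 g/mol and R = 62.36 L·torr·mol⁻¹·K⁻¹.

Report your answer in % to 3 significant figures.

36.9 %

P(CO2) = 743 − 22.4 = 720.6 torr
n(CO2) = PV/RT = (720.6 × 0.6900) / (62.36 × 297.25) = 0.02682 mol
n(Na2CO3) = (1/1) × 0.02682 = 0.02682 mol
m(Na2CO3) = 0.02682 × 105.99 = 2.843 g
%Na2CO3 = 2.843 / 7.70 × 100 = 36.92%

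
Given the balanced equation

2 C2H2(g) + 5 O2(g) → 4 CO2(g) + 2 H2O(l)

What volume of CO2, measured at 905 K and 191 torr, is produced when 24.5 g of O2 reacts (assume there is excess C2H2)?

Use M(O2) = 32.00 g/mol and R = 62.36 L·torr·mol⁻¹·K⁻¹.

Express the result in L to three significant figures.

181 L

n(O2) = 24.50 / 32.00 = 0.7656 mol
n(CO2) = (4/5) × 0.7656 = 0.6125 mol
V = nRT/P = 0.6125 × 62.36 × 905 / 191 = 181.0 L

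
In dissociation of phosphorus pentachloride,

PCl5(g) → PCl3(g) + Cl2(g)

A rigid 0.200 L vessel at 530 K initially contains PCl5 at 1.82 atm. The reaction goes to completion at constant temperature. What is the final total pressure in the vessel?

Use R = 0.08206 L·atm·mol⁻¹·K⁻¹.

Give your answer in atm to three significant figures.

3.64 atm

Rigid vessel, constant T ⇒ P scales with total gas moles (1 → 2).
P_final = (2/1) × 1.82 = 3.640 atm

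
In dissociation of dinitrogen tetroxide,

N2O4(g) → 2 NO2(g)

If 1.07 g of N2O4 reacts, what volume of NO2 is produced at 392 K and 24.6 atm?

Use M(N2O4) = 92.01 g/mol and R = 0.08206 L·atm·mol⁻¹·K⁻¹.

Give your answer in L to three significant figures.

0.0304 L

n(N2O4) = 1.070 / 92.01 = 0.01163 mol
n(NO2) = (2/1) × 0.01163 = 0.02326 mol
V = nRT/P = 0.02326 × 0.08206 × 392 / 24.6 = 0.03042 L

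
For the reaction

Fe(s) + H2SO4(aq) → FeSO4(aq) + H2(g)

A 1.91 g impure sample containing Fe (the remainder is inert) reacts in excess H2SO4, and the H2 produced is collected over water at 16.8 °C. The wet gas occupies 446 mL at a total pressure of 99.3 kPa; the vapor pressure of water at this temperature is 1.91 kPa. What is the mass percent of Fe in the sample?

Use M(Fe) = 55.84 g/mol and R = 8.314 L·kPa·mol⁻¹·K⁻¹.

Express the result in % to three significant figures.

P(H2) = 99.3 − 1.91 = 97.39 kPa
n(H2) = PV/RT = (97.39 × 0.4460) / (8.314 × 289.95) = 0.01802 mol
n(Fe) = (1/1) × 0.01802 = 0.01802 mol
m(Fe) = 0.01802 × 55.84 = 1.006 g
%Fe = 1.006 / 1.91 × 100 = 52.67%

52.7 %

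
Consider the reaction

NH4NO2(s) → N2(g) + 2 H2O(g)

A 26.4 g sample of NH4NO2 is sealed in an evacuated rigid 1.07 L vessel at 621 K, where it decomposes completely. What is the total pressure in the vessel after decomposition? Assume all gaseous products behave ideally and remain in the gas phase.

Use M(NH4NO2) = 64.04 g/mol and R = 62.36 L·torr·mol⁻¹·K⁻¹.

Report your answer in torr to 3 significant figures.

44800 torr

n(NH4NO2) = 26.4 / 64.04 = 0.4122 mol
n(gas produced) = (3/1) × 0.4122 = 1.237 mol
P = nRT/V = 1.237 × 62.36 × 621 / 1.07 = 44770 torr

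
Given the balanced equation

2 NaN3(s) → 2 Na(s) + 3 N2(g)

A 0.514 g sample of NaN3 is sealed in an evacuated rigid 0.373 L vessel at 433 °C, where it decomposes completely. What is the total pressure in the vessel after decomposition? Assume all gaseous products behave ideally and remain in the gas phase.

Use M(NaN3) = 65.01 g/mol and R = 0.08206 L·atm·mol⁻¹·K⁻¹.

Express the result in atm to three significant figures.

n(NaN3) = 0.514 / 65.01 = 0.007906 mol
n(gas produced) = (3/2) × 0.007906 = 0.01186 mol
P = nRT/V = 0.01186 × 0.08206 × 706.15 / 0.373 = 1.842 atm

1.84 atm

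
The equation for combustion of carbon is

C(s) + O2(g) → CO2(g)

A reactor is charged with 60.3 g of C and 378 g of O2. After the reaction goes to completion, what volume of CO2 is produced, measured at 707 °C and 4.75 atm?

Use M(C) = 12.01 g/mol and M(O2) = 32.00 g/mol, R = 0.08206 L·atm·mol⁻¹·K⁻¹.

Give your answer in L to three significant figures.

85.0 L

n(C) = 60.3 / 12.01 = 5.021 mol
n(O2) = 378 / 32.00 = 11.81 mol
For 5.021 mol C, stoichiometry requires (1/1) × 5.021 = 5.021 mol O2; 11.81 mol is available, so C is limiting.
n(CO2) = (1/1) × 5.021 = 5.021 mol
V(CO2) = nRT/P = 5.021 × 0.08206 × 980.15 / 4.75 = 85.02 L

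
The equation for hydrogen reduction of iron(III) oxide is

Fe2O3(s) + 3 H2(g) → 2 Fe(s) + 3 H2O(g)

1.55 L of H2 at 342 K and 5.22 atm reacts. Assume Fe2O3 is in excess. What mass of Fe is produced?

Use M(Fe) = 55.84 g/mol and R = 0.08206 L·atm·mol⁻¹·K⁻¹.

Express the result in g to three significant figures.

n(H2) = PV/RT = (5.22 × 1.55) / (0.08206 × 342) = 0.2883 mol
n(Fe) = (2/3) × 0.2883 = 0.1922 mol
m(Fe) = 0.1922 × 55.84 = 10.73 g

10.7 g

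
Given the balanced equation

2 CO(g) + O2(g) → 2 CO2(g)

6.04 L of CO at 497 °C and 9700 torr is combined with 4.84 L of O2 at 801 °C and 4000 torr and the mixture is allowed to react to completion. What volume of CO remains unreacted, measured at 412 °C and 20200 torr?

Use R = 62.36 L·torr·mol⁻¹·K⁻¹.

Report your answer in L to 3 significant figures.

1.36 L

n(CO) = PV/RT = (9700 × 6.04) / (62.36 × 770.15) = 1.220 mol
n(O2) = PV/RT = (4000 × 4.84) / (62.36 × 1074.15) = 0.2890 mol
For 1.220 mol CO, stoichiometry requires (1/2) × 1.220 = 0.6100 mol O2; 0.2890 mol is available, so O2 is limiting.
n(CO) consumed = (2/1) × 0.2890 = 0.5780 mol; remaining = 1.220 − 0.5780 = 0.6420 mol
V(CO) = nRT/P = 0.6420 × 62.36 × 685.15 / 20200 = 1.358 L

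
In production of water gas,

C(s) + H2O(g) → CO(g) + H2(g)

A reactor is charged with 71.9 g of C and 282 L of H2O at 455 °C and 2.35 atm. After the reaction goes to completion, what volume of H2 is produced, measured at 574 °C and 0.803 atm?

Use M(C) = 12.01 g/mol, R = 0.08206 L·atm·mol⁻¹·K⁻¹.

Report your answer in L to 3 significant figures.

518 L

n(C) = 71.9 / 12.01 = 5.987 mol
n(H2O) = PV/RT = (2.35 × 282) / (0.08206 × 728.15) = 11.09 mol
For 5.987 mol C, stoichiometry requires (1/1) × 5.987 = 5.987 mol H2O; 11.09 mol is available, so C is limiting.
n(H2) = (1/1) × 5.987 = 5.987 mol
V(H2) = nRT/P = 5.987 × 0.08206 × 847.15 / 0.803 = 518.3 L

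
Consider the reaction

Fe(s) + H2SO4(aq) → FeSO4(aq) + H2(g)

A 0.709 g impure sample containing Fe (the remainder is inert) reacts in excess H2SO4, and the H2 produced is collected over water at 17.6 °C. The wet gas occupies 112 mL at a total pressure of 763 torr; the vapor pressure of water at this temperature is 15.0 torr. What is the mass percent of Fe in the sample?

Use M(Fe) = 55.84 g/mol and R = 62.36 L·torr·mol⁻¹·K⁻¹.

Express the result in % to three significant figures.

36.4 %

P(H2) = 763 − 15.0 = 748.0 torr
n(H2) = PV/RT = (748.0 × 0.1120) / (62.36 × 290.75) = 0.004621 mol
n(Fe) = (1/1) × 0.004621 = 0.004621 mol
m(Fe) = 0.004621 × 55.84 = 0.2580 g
%Fe = 0.2580 / 0.709 × 100 = 36.39%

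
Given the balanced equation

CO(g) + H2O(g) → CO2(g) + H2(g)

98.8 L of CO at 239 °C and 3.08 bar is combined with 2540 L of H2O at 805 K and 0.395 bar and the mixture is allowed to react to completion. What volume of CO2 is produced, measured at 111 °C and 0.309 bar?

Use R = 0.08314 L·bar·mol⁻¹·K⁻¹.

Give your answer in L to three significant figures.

n(CO) = PV/RT = (3.08 × 98.8) / (0.08314 × 512.15) = 7.147 mol
n(H2O) = PV/RT = (0.395 × 2540) / (0.08314 × 805) = 14.99 mol
For 7.147 mol CO, stoichiometry requires (1/1) × 7.147 = 7.147 mol H2O; 14.99 mol is available, so CO is limiting.
n(CO2) = (1/1) × 7.147 = 7.147 mol
V(CO2) = nRT/P = 7.147 × 0.08314 × 384.15 / 0.309 = 738.7 L

739 L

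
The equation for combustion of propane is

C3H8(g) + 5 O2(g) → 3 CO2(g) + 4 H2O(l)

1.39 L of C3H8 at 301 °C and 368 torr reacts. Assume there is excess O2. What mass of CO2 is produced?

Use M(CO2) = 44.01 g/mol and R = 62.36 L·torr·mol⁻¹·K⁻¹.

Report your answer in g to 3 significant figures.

n(C3H8) = PV/RT = (368 × 1.39) / (62.36 × 574.15) = 0.01429 mol
n(CO2) = (3/1) × 0.01429 = 0.04287 mol
m(CO2) = 0.04287 × 44.01 = 1.887 g

1.89 g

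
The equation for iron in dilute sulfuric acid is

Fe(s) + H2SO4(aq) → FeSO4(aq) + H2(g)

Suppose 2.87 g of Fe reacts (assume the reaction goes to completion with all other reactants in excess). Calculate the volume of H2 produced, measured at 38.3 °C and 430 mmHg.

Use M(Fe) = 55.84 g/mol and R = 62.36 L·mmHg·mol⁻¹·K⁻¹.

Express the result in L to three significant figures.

n(Fe) = 2.870 / 55.84 = 0.05140 mol
n(H2) = (1/1) × 0.05140 = 0.05140 mol
V = nRT/P = 0.05140 × 62.36 × 311.45 / 430 = 2.322 L

2.32 L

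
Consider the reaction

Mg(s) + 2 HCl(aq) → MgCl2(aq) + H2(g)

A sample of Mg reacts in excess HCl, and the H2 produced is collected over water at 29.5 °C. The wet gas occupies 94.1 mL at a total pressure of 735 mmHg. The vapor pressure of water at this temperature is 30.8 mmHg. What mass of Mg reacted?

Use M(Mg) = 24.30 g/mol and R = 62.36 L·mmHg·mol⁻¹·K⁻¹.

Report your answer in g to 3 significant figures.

0.0853 g

P(H2) = 735 − 30.8 = 704.2 mmHg
n(H2) = PV/RT = (704.2 × 0.09410) / (62.36 × 302.65) = 0.003511 mol
n(Mg) = (1/1) × 0.003511 = 0.003511 mol
m(Mg) = 0.003511 × 24.30 = 0.08532 g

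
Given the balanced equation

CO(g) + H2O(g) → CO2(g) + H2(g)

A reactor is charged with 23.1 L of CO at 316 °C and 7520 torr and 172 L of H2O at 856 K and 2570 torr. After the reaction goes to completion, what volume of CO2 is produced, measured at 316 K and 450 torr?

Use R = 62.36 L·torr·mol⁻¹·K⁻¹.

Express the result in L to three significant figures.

207 L

n(CO) = PV/RT = (7520 × 23.1) / (62.36 × 589.15) = 4.728 mol
n(H2O) = PV/RT = (2570 × 172) / (62.36 × 856) = 8.281 mol
For 4.728 mol CO, stoichiometry requires (1/1) × 4.728 = 4.728 mol H2O; 8.281 mol is available, so CO is limiting.
n(CO2) = (1/1) × 4.728 = 4.728 mol
V(CO2) = nRT/P = 4.728 × 62.36 × 316 / 450 = 207.0 L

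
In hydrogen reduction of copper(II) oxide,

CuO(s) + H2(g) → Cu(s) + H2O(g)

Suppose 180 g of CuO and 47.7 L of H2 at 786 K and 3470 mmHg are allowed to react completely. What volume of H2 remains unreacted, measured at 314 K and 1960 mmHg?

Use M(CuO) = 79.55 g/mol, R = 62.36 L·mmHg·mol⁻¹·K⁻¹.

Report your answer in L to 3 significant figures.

n(CuO) = 180 / 79.55 = 2.263 mol
n(H2) = PV/RT = (3470 × 47.7) / (62.36 × 786) = 3.377 mol
For 2.263 mol CuO, stoichiometry requires (1/1) × 2.263 = 2.263 mol H2; 3.377 mol is available, so CuO is limiting.
n(H2) consumed = (1/1) × 2.263 = 2.263 mol; remaining = 3.377 − 2.263 = 1.114 mol
V(H2) = nRT/P = 1.114 × 62.36 × 314 / 1960 = 11.13 L

11.1 L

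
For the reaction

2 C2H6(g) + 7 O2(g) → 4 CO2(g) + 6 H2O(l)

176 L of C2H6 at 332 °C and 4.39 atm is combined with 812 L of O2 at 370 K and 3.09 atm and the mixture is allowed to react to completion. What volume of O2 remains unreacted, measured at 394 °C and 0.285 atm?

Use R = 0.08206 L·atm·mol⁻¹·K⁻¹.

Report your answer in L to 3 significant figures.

5410 L

n(C2H6) = PV/RT = (4.39 × 176) / (0.08206 × 605.15) = 15.56 mol
n(O2) = PV/RT = (3.09 × 812) / (0.08206 × 370) = 82.64 mol
For 15.56 mol C2H6, stoichiometry requires (7/2) × 15.56 = 54.46 mol O2; 82.64 mol is available, so C2H6 is limiting.
n(O2) consumed = (7/2) × 15.56 = 54.46 mol; remaining = 82.64 − 54.46 = 28.18 mol
V(O2) = nRT/P = 28.18 × 0.08206 × 667.15 / 0.285 = 5413 L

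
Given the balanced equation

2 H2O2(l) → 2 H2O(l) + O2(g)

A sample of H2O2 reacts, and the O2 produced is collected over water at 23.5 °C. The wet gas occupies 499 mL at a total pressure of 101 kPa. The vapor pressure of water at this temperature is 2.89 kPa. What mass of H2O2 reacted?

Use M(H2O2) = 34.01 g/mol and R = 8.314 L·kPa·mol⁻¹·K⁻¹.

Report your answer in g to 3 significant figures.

1.35 g

P(O2) = 101 − 2.89 = 98.11 kPa
n(O2) = PV/RT = (98.11 × 0.4990) / (8.314 × 296.65) = 0.01985 mol
n(H2O2) = (2/1) × 0.01985 = 0.03970 mol
m(H2O2) = 0.03970 × 34.01 = 1.350 g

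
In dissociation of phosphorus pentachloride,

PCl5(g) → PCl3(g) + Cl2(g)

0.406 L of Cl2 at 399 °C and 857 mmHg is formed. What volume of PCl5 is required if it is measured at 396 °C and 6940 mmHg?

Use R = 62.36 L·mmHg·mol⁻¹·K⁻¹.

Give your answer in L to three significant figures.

0.0499 L

n(Cl2) = PV/RT = (857 × 0.406) / (62.36 × 672.15) = 0.008301 mol
n(PCl5) = (1/1) × 0.008301 = 0.008301 mol
V = nRT/P = 0.008301 × 62.36 × 669.15 / 6940 = 0.04991 L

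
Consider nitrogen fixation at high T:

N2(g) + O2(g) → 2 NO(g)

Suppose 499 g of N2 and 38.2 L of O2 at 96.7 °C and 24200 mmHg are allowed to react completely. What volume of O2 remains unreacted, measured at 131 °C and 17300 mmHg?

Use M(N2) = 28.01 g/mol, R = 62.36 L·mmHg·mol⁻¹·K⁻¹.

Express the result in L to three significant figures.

32.4 L

n(N2) = 499 / 28.01 = 17.82 mol
n(O2) = PV/RT = (24200 × 38.2) / (62.36 × 369.85) = 40.08 mol
For 17.82 mol N2, stoichiometry requires (1/1) × 17.82 = 17.82 mol O2; 40.08 mol is available, so N2 is limiting.
n(O2) consumed = (1/1) × 17.82 = 17.82 mol; remaining = 40.08 − 17.82 = 22.26 mol
V(O2) = nRT/P = 22.26 × 62.36 × 404.15 / 17300 = 32.43 L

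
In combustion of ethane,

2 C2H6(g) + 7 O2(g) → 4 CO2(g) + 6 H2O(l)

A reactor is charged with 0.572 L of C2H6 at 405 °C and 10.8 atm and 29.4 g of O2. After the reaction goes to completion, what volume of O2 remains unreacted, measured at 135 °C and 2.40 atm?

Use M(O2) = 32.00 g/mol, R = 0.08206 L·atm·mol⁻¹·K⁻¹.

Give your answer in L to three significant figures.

7.40 L

n(C2H6) = PV/RT = (10.8 × 0.572) / (0.08206 × 678.15) = 0.1110 mol
n(O2) = 29.4 / 32.00 = 0.9187 mol
For 0.1110 mol C2H6, stoichiometry requires (7/2) × 0.1110 = 0.3885 mol O2; 0.9187 mol is available, so C2H6 is limiting.
n(O2) consumed = (7/2) × 0.1110 = 0.3885 mol; remaining = 0.9187 − 0.3885 = 0.5302 mol
V(O2) = nRT/P = 0.5302 × 0.08206 × 408.15 / 2.40 = 7.399 L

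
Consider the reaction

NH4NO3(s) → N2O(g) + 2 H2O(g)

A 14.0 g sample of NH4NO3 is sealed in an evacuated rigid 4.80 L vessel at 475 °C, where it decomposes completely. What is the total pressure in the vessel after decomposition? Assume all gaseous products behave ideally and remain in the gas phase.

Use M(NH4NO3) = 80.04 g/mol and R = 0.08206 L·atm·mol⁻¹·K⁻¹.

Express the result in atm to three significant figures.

6.71 atm

n(NH4NO3) = 14.0 / 80.04 = 0.1749 mol
n(gas produced) = (3/1) × 0.1749 = 0.5247 mol
P = nRT/V = 0.5247 × 0.08206 × 748.15 / 4.80 = 6.711 atm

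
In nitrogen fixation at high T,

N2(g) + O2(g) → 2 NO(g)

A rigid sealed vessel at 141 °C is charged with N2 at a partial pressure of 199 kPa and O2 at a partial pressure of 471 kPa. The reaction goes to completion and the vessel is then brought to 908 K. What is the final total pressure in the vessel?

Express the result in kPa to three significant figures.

At constant V, partial pressures at 141 °C are proportional to moles, so apply stoichiometry directly to pressures.
P(O2) required for 199 kPa of N2 = (1/1) × 199 = 199.0 kPa; available 471 kPa, so N2 is limiting.
P(O2) remaining = 471 − (1/1) × 199 = 272.0 kPa
P(gaseous products) = (2)/1 × 199 = 398.0 kPa
P_total at 141 °C = 272.0 + 398.0 = 670.0 kPa
Scaling to 908 K: P = 670.0 × 908/414.15 = 1469 kPa

1470 kPa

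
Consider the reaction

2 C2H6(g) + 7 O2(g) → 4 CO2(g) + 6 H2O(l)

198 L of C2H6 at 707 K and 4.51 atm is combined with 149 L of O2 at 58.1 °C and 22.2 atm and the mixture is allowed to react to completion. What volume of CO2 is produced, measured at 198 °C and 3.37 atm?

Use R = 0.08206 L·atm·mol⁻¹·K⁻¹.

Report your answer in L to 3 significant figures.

n(C2H6) = PV/RT = (4.51 × 198) / (0.08206 × 707) = 15.39 mol
n(O2) = PV/RT = (22.2 × 149) / (0.08206 × 331.25) = 121.7 mol
For 15.39 mol C2H6, stoichiometry requires (7/2) × 15.39 = 53.87 mol O2; 121.7 mol is available, so C2H6 is limiting.
n(CO2) = (4/2) × 15.39 = 30.78 mol
V(CO2) = nRT/P = 30.78 × 0.08206 × 471.15 / 3.37 = 353.1 L

353 L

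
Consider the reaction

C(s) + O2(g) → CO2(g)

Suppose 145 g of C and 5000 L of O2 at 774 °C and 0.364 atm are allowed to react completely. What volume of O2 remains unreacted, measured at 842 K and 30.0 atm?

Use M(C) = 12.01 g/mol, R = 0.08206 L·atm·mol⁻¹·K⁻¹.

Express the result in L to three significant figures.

n(C) = 145 / 12.01 = 12.07 mol
n(O2) = PV/RT = (0.364 × 5000) / (0.08206 × 1047.15) = 21.18 mol
For 12.07 mol C, stoichiometry requires (1/1) × 12.07 = 12.07 mol O2; 21.18 mol is available, so C is limiting.
n(O2) consumed = (1/1) × 12.07 = 12.07 mol; remaining = 21.18 − 12.07 = 9.110 mol
V(O2) = nRT/P = 9.110 × 0.08206 × 842 / 30.0 = 20.98 L

21.0 L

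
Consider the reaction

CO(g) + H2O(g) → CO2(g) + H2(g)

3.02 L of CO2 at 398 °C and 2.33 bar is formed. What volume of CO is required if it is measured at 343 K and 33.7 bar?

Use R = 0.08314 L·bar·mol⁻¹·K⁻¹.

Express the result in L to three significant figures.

0.107 L

n(CO2) = PV/RT = (2.33 × 3.02) / (0.08314 × 671.15) = 0.1261 mol
n(CO) = (1/1) × 0.1261 = 0.1261 mol
V = nRT/P = 0.1261 × 0.08314 × 343 / 33.7 = 0.1067 L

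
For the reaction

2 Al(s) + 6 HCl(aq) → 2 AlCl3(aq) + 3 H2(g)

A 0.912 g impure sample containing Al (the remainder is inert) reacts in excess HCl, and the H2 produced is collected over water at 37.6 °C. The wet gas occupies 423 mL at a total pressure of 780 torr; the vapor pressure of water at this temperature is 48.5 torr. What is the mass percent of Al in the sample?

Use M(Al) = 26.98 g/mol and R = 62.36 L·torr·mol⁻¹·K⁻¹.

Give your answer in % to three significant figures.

P(H2) = 780 − 48.5 = 731.5 torr
n(H2) = PV/RT = (731.5 × 0.4230) / (62.36 × 310.75) = 0.01597 mol
n(Al) = (2/3) × 0.01597 = 0.01065 mol
m(Al) = 0.01065 × 26.98 = 0.2873 g
%Al = 0.2873 / 0.912 × 100 = 31.50%

31.5 %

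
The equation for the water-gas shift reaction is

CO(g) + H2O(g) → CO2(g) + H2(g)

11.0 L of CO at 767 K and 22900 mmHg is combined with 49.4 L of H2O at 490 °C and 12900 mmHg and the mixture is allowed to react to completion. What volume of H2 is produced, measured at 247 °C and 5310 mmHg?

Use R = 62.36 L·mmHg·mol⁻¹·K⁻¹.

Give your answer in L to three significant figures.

32.2 L

n(CO) = PV/RT = (22900 × 11.0) / (62.36 × 767) = 5.267 mol
n(H2O) = PV/RT = (12900 × 49.4) / (62.36 × 763.15) = 13.39 mol
For 5.267 mol CO, stoichiometry requires (1/1) × 5.267 = 5.267 mol H2O; 13.39 mol is available, so CO is limiting.
n(H2) = (1/1) × 5.267 = 5.267 mol
V(H2) = nRT/P = 5.267 × 62.36 × 520.15 / 5310 = 32.17 L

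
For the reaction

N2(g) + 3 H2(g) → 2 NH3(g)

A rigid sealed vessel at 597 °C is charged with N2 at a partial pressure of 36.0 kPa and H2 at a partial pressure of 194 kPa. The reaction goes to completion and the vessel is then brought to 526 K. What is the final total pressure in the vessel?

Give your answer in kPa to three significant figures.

95.5 kPa

Because the vessel is rigid and T is held at 597 °C, work the stoichiometry in partial pressures (P_i = n_iRT/V).
P(H2) required for 36.0 kPa of N2 = (3/1) × 36.0 = 108.0 kPa; available 194 kPa, so N2 is limiting.
P(H2) remaining = 194 − (3/1) × 36.0 = 86.00 kPa
P(gaseous products) = (2)/1 × 36.0 = 72.00 kPa
P_total at 597 °C = 86.00 + 72.00 = 158.0 kPa
Scaling to 526 K: P = 158.0 × 526/870.15 = 95.51 kPa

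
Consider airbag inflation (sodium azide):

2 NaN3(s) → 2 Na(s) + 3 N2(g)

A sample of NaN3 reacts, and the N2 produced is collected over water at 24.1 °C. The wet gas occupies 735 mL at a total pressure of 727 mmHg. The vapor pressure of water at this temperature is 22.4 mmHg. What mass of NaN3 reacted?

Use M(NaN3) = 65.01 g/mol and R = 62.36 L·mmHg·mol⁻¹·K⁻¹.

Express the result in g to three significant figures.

1.21 g

P(N2) = 727 − 22.4 = 704.6 mmHg
n(N2) = PV/RT = (704.6 × 0.7350) / (62.36 × 297.25) = 0.02794 mol
n(NaN3) = (2/3) × 0.02794 = 0.01863 mol
m(NaN3) = 0.01863 × 65.01 = 1.211 g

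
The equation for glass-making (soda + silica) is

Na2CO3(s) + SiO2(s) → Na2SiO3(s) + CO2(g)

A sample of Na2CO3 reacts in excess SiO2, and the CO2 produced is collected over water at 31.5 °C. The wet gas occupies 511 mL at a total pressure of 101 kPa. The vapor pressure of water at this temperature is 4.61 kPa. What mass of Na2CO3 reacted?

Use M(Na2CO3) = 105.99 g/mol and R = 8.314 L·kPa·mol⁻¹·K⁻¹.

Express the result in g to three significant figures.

P(CO2) = 101 − 4.61 = 96.39 kPa
n(CO2) = PV/RT = (96.39 × 0.5110) / (8.314 × 304.65) = 0.01945 mol
n(Na2CO3) = (1/1) × 0.01945 = 0.01945 mol
m(Na2CO3) = 0.01945 × 105.99 = 2.062 g

2.06 g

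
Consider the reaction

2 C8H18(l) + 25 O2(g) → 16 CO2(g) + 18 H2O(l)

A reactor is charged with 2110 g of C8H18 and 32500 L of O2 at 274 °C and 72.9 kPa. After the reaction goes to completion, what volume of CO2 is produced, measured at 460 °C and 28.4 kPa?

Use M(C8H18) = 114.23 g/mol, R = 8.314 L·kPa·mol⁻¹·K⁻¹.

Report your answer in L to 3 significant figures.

31700 L

n(C8H18) = 2110 / 114.23 = 18.47 mol
n(O2) = PV/RT = (72.9 × 32500) / (8.314 × 547.15) = 520.8 mol
For 18.47 mol C8H18, stoichiometry requires (25/2) × 18.47 = 230.9 mol O2; 520.8 mol is available, so C8H18 is limiting.
n(CO2) = (16/2) × 18.47 = 147.8 mol
V(CO2) = nRT/P = 147.8 × 8.314 × 733.15 / 28.4 = 31720 L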